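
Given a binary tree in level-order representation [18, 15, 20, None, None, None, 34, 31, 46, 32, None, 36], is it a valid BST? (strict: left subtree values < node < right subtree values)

Level-order array: [18, 15, 20, None, None, None, 34, 31, 46, 32, None, 36]
Validate using subtree bounds (lo, hi): at each node, require lo < value < hi,
then recurse left with hi=value and right with lo=value.
Preorder trace (stopping at first violation):
  at node 18 with bounds (-inf, +inf): OK
  at node 15 with bounds (-inf, 18): OK
  at node 20 with bounds (18, +inf): OK
  at node 34 with bounds (20, +inf): OK
  at node 31 with bounds (20, 34): OK
  at node 32 with bounds (20, 31): VIOLATION
Node 32 violates its bound: not (20 < 32 < 31).
Result: Not a valid BST


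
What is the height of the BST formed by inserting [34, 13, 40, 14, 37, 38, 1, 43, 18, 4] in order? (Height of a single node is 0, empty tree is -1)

Insertion order: [34, 13, 40, 14, 37, 38, 1, 43, 18, 4]
Tree (level-order array): [34, 13, 40, 1, 14, 37, 43, None, 4, None, 18, None, 38]
Compute height bottom-up (empty subtree = -1):
  height(4) = 1 + max(-1, -1) = 0
  height(1) = 1 + max(-1, 0) = 1
  height(18) = 1 + max(-1, -1) = 0
  height(14) = 1 + max(-1, 0) = 1
  height(13) = 1 + max(1, 1) = 2
  height(38) = 1 + max(-1, -1) = 0
  height(37) = 1 + max(-1, 0) = 1
  height(43) = 1 + max(-1, -1) = 0
  height(40) = 1 + max(1, 0) = 2
  height(34) = 1 + max(2, 2) = 3
Height = 3


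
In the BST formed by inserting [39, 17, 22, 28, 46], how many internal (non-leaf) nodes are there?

Tree built from: [39, 17, 22, 28, 46]
Tree (level-order array): [39, 17, 46, None, 22, None, None, None, 28]
Rule: An internal node has at least one child.
Per-node child counts:
  node 39: 2 child(ren)
  node 17: 1 child(ren)
  node 22: 1 child(ren)
  node 28: 0 child(ren)
  node 46: 0 child(ren)
Matching nodes: [39, 17, 22]
Count of internal (non-leaf) nodes: 3


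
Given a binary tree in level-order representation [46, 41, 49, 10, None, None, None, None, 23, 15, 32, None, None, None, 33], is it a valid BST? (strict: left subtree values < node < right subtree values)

Level-order array: [46, 41, 49, 10, None, None, None, None, 23, 15, 32, None, None, None, 33]
Validate using subtree bounds (lo, hi): at each node, require lo < value < hi,
then recurse left with hi=value and right with lo=value.
Preorder trace (stopping at first violation):
  at node 46 with bounds (-inf, +inf): OK
  at node 41 with bounds (-inf, 46): OK
  at node 10 with bounds (-inf, 41): OK
  at node 23 with bounds (10, 41): OK
  at node 15 with bounds (10, 23): OK
  at node 32 with bounds (23, 41): OK
  at node 33 with bounds (32, 41): OK
  at node 49 with bounds (46, +inf): OK
No violation found at any node.
Result: Valid BST


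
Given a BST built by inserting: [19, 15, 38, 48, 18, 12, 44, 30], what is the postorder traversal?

Tree insertion order: [19, 15, 38, 48, 18, 12, 44, 30]
Tree (level-order array): [19, 15, 38, 12, 18, 30, 48, None, None, None, None, None, None, 44]
Postorder traversal: [12, 18, 15, 30, 44, 48, 38, 19]


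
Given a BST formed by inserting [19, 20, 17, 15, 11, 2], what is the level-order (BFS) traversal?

Tree insertion order: [19, 20, 17, 15, 11, 2]
Tree (level-order array): [19, 17, 20, 15, None, None, None, 11, None, 2]
BFS from the root, enqueuing left then right child of each popped node:
  queue [19] -> pop 19, enqueue [17, 20], visited so far: [19]
  queue [17, 20] -> pop 17, enqueue [15], visited so far: [19, 17]
  queue [20, 15] -> pop 20, enqueue [none], visited so far: [19, 17, 20]
  queue [15] -> pop 15, enqueue [11], visited so far: [19, 17, 20, 15]
  queue [11] -> pop 11, enqueue [2], visited so far: [19, 17, 20, 15, 11]
  queue [2] -> pop 2, enqueue [none], visited so far: [19, 17, 20, 15, 11, 2]
Result: [19, 17, 20, 15, 11, 2]


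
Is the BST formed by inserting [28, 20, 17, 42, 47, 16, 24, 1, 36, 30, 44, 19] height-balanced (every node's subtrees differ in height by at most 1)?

Tree (level-order array): [28, 20, 42, 17, 24, 36, 47, 16, 19, None, None, 30, None, 44, None, 1]
Definition: a tree is height-balanced if, at every node, |h(left) - h(right)| <= 1 (empty subtree has height -1).
Bottom-up per-node check:
  node 1: h_left=-1, h_right=-1, diff=0 [OK], height=0
  node 16: h_left=0, h_right=-1, diff=1 [OK], height=1
  node 19: h_left=-1, h_right=-1, diff=0 [OK], height=0
  node 17: h_left=1, h_right=0, diff=1 [OK], height=2
  node 24: h_left=-1, h_right=-1, diff=0 [OK], height=0
  node 20: h_left=2, h_right=0, diff=2 [FAIL (|2-0|=2 > 1)], height=3
  node 30: h_left=-1, h_right=-1, diff=0 [OK], height=0
  node 36: h_left=0, h_right=-1, diff=1 [OK], height=1
  node 44: h_left=-1, h_right=-1, diff=0 [OK], height=0
  node 47: h_left=0, h_right=-1, diff=1 [OK], height=1
  node 42: h_left=1, h_right=1, diff=0 [OK], height=2
  node 28: h_left=3, h_right=2, diff=1 [OK], height=4
Node 20 violates the condition: |2 - 0| = 2 > 1.
Result: Not balanced


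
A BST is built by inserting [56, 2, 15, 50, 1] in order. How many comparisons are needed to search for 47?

Search path for 47: 56 -> 2 -> 15 -> 50
Found: False
Comparisons: 4


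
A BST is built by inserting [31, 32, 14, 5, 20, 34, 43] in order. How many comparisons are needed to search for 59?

Search path for 59: 31 -> 32 -> 34 -> 43
Found: False
Comparisons: 4


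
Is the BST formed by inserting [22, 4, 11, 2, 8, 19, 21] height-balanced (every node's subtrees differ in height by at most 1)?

Tree (level-order array): [22, 4, None, 2, 11, None, None, 8, 19, None, None, None, 21]
Definition: a tree is height-balanced if, at every node, |h(left) - h(right)| <= 1 (empty subtree has height -1).
Bottom-up per-node check:
  node 2: h_left=-1, h_right=-1, diff=0 [OK], height=0
  node 8: h_left=-1, h_right=-1, diff=0 [OK], height=0
  node 21: h_left=-1, h_right=-1, diff=0 [OK], height=0
  node 19: h_left=-1, h_right=0, diff=1 [OK], height=1
  node 11: h_left=0, h_right=1, diff=1 [OK], height=2
  node 4: h_left=0, h_right=2, diff=2 [FAIL (|0-2|=2 > 1)], height=3
  node 22: h_left=3, h_right=-1, diff=4 [FAIL (|3--1|=4 > 1)], height=4
Node 4 violates the condition: |0 - 2| = 2 > 1.
Result: Not balanced


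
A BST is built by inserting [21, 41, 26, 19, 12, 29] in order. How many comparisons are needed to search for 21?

Search path for 21: 21
Found: True
Comparisons: 1


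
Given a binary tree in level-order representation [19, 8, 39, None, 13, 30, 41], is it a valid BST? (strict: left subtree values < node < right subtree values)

Level-order array: [19, 8, 39, None, 13, 30, 41]
Validate using subtree bounds (lo, hi): at each node, require lo < value < hi,
then recurse left with hi=value and right with lo=value.
Preorder trace (stopping at first violation):
  at node 19 with bounds (-inf, +inf): OK
  at node 8 with bounds (-inf, 19): OK
  at node 13 with bounds (8, 19): OK
  at node 39 with bounds (19, +inf): OK
  at node 30 with bounds (19, 39): OK
  at node 41 with bounds (39, +inf): OK
No violation found at any node.
Result: Valid BST


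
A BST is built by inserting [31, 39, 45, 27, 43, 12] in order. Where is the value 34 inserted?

Starting tree (level order): [31, 27, 39, 12, None, None, 45, None, None, 43]
Insertion path: 31 -> 39
Result: insert 34 as left child of 39
Final tree (level order): [31, 27, 39, 12, None, 34, 45, None, None, None, None, 43]


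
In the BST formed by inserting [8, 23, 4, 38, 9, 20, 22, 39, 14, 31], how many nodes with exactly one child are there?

Tree built from: [8, 23, 4, 38, 9, 20, 22, 39, 14, 31]
Tree (level-order array): [8, 4, 23, None, None, 9, 38, None, 20, 31, 39, 14, 22]
Rule: These are nodes with exactly 1 non-null child.
Per-node child counts:
  node 8: 2 child(ren)
  node 4: 0 child(ren)
  node 23: 2 child(ren)
  node 9: 1 child(ren)
  node 20: 2 child(ren)
  node 14: 0 child(ren)
  node 22: 0 child(ren)
  node 38: 2 child(ren)
  node 31: 0 child(ren)
  node 39: 0 child(ren)
Matching nodes: [9]
Count of nodes with exactly one child: 1


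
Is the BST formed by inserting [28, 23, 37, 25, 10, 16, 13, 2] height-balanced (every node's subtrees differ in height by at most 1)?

Tree (level-order array): [28, 23, 37, 10, 25, None, None, 2, 16, None, None, None, None, 13]
Definition: a tree is height-balanced if, at every node, |h(left) - h(right)| <= 1 (empty subtree has height -1).
Bottom-up per-node check:
  node 2: h_left=-1, h_right=-1, diff=0 [OK], height=0
  node 13: h_left=-1, h_right=-1, diff=0 [OK], height=0
  node 16: h_left=0, h_right=-1, diff=1 [OK], height=1
  node 10: h_left=0, h_right=1, diff=1 [OK], height=2
  node 25: h_left=-1, h_right=-1, diff=0 [OK], height=0
  node 23: h_left=2, h_right=0, diff=2 [FAIL (|2-0|=2 > 1)], height=3
  node 37: h_left=-1, h_right=-1, diff=0 [OK], height=0
  node 28: h_left=3, h_right=0, diff=3 [FAIL (|3-0|=3 > 1)], height=4
Node 23 violates the condition: |2 - 0| = 2 > 1.
Result: Not balanced


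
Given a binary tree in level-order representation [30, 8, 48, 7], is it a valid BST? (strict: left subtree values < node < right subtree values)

Level-order array: [30, 8, 48, 7]
Validate using subtree bounds (lo, hi): at each node, require lo < value < hi,
then recurse left with hi=value and right with lo=value.
Preorder trace (stopping at first violation):
  at node 30 with bounds (-inf, +inf): OK
  at node 8 with bounds (-inf, 30): OK
  at node 7 with bounds (-inf, 8): OK
  at node 48 with bounds (30, +inf): OK
No violation found at any node.
Result: Valid BST


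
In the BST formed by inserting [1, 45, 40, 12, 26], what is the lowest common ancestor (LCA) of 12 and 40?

Tree insertion order: [1, 45, 40, 12, 26]
Tree (level-order array): [1, None, 45, 40, None, 12, None, None, 26]
In a BST, the LCA of p=12, q=40 is the first node v on the
root-to-leaf path with p <= v <= q (go left if both < v, right if both > v).
Walk from root:
  at 1: both 12 and 40 > 1, go right
  at 45: both 12 and 40 < 45, go left
  at 40: 12 <= 40 <= 40, this is the LCA
LCA = 40


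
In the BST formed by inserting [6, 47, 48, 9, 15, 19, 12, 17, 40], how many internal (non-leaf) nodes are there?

Tree built from: [6, 47, 48, 9, 15, 19, 12, 17, 40]
Tree (level-order array): [6, None, 47, 9, 48, None, 15, None, None, 12, 19, None, None, 17, 40]
Rule: An internal node has at least one child.
Per-node child counts:
  node 6: 1 child(ren)
  node 47: 2 child(ren)
  node 9: 1 child(ren)
  node 15: 2 child(ren)
  node 12: 0 child(ren)
  node 19: 2 child(ren)
  node 17: 0 child(ren)
  node 40: 0 child(ren)
  node 48: 0 child(ren)
Matching nodes: [6, 47, 9, 15, 19]
Count of internal (non-leaf) nodes: 5


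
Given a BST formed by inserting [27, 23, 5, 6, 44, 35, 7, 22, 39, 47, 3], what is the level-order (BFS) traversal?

Tree insertion order: [27, 23, 5, 6, 44, 35, 7, 22, 39, 47, 3]
Tree (level-order array): [27, 23, 44, 5, None, 35, 47, 3, 6, None, 39, None, None, None, None, None, 7, None, None, None, 22]
BFS from the root, enqueuing left then right child of each popped node:
  queue [27] -> pop 27, enqueue [23, 44], visited so far: [27]
  queue [23, 44] -> pop 23, enqueue [5], visited so far: [27, 23]
  queue [44, 5] -> pop 44, enqueue [35, 47], visited so far: [27, 23, 44]
  queue [5, 35, 47] -> pop 5, enqueue [3, 6], visited so far: [27, 23, 44, 5]
  queue [35, 47, 3, 6] -> pop 35, enqueue [39], visited so far: [27, 23, 44, 5, 35]
  queue [47, 3, 6, 39] -> pop 47, enqueue [none], visited so far: [27, 23, 44, 5, 35, 47]
  queue [3, 6, 39] -> pop 3, enqueue [none], visited so far: [27, 23, 44, 5, 35, 47, 3]
  queue [6, 39] -> pop 6, enqueue [7], visited so far: [27, 23, 44, 5, 35, 47, 3, 6]
  queue [39, 7] -> pop 39, enqueue [none], visited so far: [27, 23, 44, 5, 35, 47, 3, 6, 39]
  queue [7] -> pop 7, enqueue [22], visited so far: [27, 23, 44, 5, 35, 47, 3, 6, 39, 7]
  queue [22] -> pop 22, enqueue [none], visited so far: [27, 23, 44, 5, 35, 47, 3, 6, 39, 7, 22]
Result: [27, 23, 44, 5, 35, 47, 3, 6, 39, 7, 22]


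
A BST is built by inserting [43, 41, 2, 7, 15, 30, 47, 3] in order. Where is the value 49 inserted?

Starting tree (level order): [43, 41, 47, 2, None, None, None, None, 7, 3, 15, None, None, None, 30]
Insertion path: 43 -> 47
Result: insert 49 as right child of 47
Final tree (level order): [43, 41, 47, 2, None, None, 49, None, 7, None, None, 3, 15, None, None, None, 30]


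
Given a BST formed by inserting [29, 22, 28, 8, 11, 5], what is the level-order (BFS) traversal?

Tree insertion order: [29, 22, 28, 8, 11, 5]
Tree (level-order array): [29, 22, None, 8, 28, 5, 11]
BFS from the root, enqueuing left then right child of each popped node:
  queue [29] -> pop 29, enqueue [22], visited so far: [29]
  queue [22] -> pop 22, enqueue [8, 28], visited so far: [29, 22]
  queue [8, 28] -> pop 8, enqueue [5, 11], visited so far: [29, 22, 8]
  queue [28, 5, 11] -> pop 28, enqueue [none], visited so far: [29, 22, 8, 28]
  queue [5, 11] -> pop 5, enqueue [none], visited so far: [29, 22, 8, 28, 5]
  queue [11] -> pop 11, enqueue [none], visited so far: [29, 22, 8, 28, 5, 11]
Result: [29, 22, 8, 28, 5, 11]


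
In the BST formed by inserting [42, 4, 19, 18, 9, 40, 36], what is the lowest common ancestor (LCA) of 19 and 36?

Tree insertion order: [42, 4, 19, 18, 9, 40, 36]
Tree (level-order array): [42, 4, None, None, 19, 18, 40, 9, None, 36]
In a BST, the LCA of p=19, q=36 is the first node v on the
root-to-leaf path with p <= v <= q (go left if both < v, right if both > v).
Walk from root:
  at 42: both 19 and 36 < 42, go left
  at 4: both 19 and 36 > 4, go right
  at 19: 19 <= 19 <= 36, this is the LCA
LCA = 19


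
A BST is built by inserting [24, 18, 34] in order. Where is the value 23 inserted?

Starting tree (level order): [24, 18, 34]
Insertion path: 24 -> 18
Result: insert 23 as right child of 18
Final tree (level order): [24, 18, 34, None, 23]


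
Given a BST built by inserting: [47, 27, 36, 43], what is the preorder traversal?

Tree insertion order: [47, 27, 36, 43]
Tree (level-order array): [47, 27, None, None, 36, None, 43]
Preorder traversal: [47, 27, 36, 43]


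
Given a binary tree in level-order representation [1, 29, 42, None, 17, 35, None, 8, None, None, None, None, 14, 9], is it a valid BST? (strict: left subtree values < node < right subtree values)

Level-order array: [1, 29, 42, None, 17, 35, None, 8, None, None, None, None, 14, 9]
Validate using subtree bounds (lo, hi): at each node, require lo < value < hi,
then recurse left with hi=value and right with lo=value.
Preorder trace (stopping at first violation):
  at node 1 with bounds (-inf, +inf): OK
  at node 29 with bounds (-inf, 1): VIOLATION
Node 29 violates its bound: not (-inf < 29 < 1).
Result: Not a valid BST


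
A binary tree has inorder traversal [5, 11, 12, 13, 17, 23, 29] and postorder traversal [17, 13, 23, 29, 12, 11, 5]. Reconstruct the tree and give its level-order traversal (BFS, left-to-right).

Inorder:   [5, 11, 12, 13, 17, 23, 29]
Postorder: [17, 13, 23, 29, 12, 11, 5]
Algorithm: postorder visits root last, so walk postorder right-to-left;
each value is the root of the current inorder slice — split it at that
value, recurse on the right subtree first, then the left.
Recursive splits:
  root=5; inorder splits into left=[], right=[11, 12, 13, 17, 23, 29]
  root=11; inorder splits into left=[], right=[12, 13, 17, 23, 29]
  root=12; inorder splits into left=[], right=[13, 17, 23, 29]
  root=29; inorder splits into left=[13, 17, 23], right=[]
  root=23; inorder splits into left=[13, 17], right=[]
  root=13; inorder splits into left=[], right=[17]
  root=17; inorder splits into left=[], right=[]
Reconstructed level-order: [5, 11, 12, 29, 23, 13, 17]


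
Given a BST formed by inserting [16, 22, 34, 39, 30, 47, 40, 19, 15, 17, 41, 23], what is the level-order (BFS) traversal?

Tree insertion order: [16, 22, 34, 39, 30, 47, 40, 19, 15, 17, 41, 23]
Tree (level-order array): [16, 15, 22, None, None, 19, 34, 17, None, 30, 39, None, None, 23, None, None, 47, None, None, 40, None, None, 41]
BFS from the root, enqueuing left then right child of each popped node:
  queue [16] -> pop 16, enqueue [15, 22], visited so far: [16]
  queue [15, 22] -> pop 15, enqueue [none], visited so far: [16, 15]
  queue [22] -> pop 22, enqueue [19, 34], visited so far: [16, 15, 22]
  queue [19, 34] -> pop 19, enqueue [17], visited so far: [16, 15, 22, 19]
  queue [34, 17] -> pop 34, enqueue [30, 39], visited so far: [16, 15, 22, 19, 34]
  queue [17, 30, 39] -> pop 17, enqueue [none], visited so far: [16, 15, 22, 19, 34, 17]
  queue [30, 39] -> pop 30, enqueue [23], visited so far: [16, 15, 22, 19, 34, 17, 30]
  queue [39, 23] -> pop 39, enqueue [47], visited so far: [16, 15, 22, 19, 34, 17, 30, 39]
  queue [23, 47] -> pop 23, enqueue [none], visited so far: [16, 15, 22, 19, 34, 17, 30, 39, 23]
  queue [47] -> pop 47, enqueue [40], visited so far: [16, 15, 22, 19, 34, 17, 30, 39, 23, 47]
  queue [40] -> pop 40, enqueue [41], visited so far: [16, 15, 22, 19, 34, 17, 30, 39, 23, 47, 40]
  queue [41] -> pop 41, enqueue [none], visited so far: [16, 15, 22, 19, 34, 17, 30, 39, 23, 47, 40, 41]
Result: [16, 15, 22, 19, 34, 17, 30, 39, 23, 47, 40, 41]


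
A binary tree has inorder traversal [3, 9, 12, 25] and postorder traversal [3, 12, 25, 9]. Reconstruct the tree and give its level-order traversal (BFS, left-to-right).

Inorder:   [3, 9, 12, 25]
Postorder: [3, 12, 25, 9]
Algorithm: postorder visits root last, so walk postorder right-to-left;
each value is the root of the current inorder slice — split it at that
value, recurse on the right subtree first, then the left.
Recursive splits:
  root=9; inorder splits into left=[3], right=[12, 25]
  root=25; inorder splits into left=[12], right=[]
  root=12; inorder splits into left=[], right=[]
  root=3; inorder splits into left=[], right=[]
Reconstructed level-order: [9, 3, 25, 12]


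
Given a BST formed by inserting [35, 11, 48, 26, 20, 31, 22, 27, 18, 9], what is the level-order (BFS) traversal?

Tree insertion order: [35, 11, 48, 26, 20, 31, 22, 27, 18, 9]
Tree (level-order array): [35, 11, 48, 9, 26, None, None, None, None, 20, 31, 18, 22, 27]
BFS from the root, enqueuing left then right child of each popped node:
  queue [35] -> pop 35, enqueue [11, 48], visited so far: [35]
  queue [11, 48] -> pop 11, enqueue [9, 26], visited so far: [35, 11]
  queue [48, 9, 26] -> pop 48, enqueue [none], visited so far: [35, 11, 48]
  queue [9, 26] -> pop 9, enqueue [none], visited so far: [35, 11, 48, 9]
  queue [26] -> pop 26, enqueue [20, 31], visited so far: [35, 11, 48, 9, 26]
  queue [20, 31] -> pop 20, enqueue [18, 22], visited so far: [35, 11, 48, 9, 26, 20]
  queue [31, 18, 22] -> pop 31, enqueue [27], visited so far: [35, 11, 48, 9, 26, 20, 31]
  queue [18, 22, 27] -> pop 18, enqueue [none], visited so far: [35, 11, 48, 9, 26, 20, 31, 18]
  queue [22, 27] -> pop 22, enqueue [none], visited so far: [35, 11, 48, 9, 26, 20, 31, 18, 22]
  queue [27] -> pop 27, enqueue [none], visited so far: [35, 11, 48, 9, 26, 20, 31, 18, 22, 27]
Result: [35, 11, 48, 9, 26, 20, 31, 18, 22, 27]


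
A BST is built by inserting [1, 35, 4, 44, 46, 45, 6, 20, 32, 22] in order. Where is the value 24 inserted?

Starting tree (level order): [1, None, 35, 4, 44, None, 6, None, 46, None, 20, 45, None, None, 32, None, None, 22]
Insertion path: 1 -> 35 -> 4 -> 6 -> 20 -> 32 -> 22
Result: insert 24 as right child of 22
Final tree (level order): [1, None, 35, 4, 44, None, 6, None, 46, None, 20, 45, None, None, 32, None, None, 22, None, None, 24]


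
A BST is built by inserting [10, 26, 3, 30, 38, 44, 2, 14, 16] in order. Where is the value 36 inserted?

Starting tree (level order): [10, 3, 26, 2, None, 14, 30, None, None, None, 16, None, 38, None, None, None, 44]
Insertion path: 10 -> 26 -> 30 -> 38
Result: insert 36 as left child of 38
Final tree (level order): [10, 3, 26, 2, None, 14, 30, None, None, None, 16, None, 38, None, None, 36, 44]


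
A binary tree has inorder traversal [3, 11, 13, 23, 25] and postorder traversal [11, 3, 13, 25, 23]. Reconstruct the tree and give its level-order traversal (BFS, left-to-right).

Inorder:   [3, 11, 13, 23, 25]
Postorder: [11, 3, 13, 25, 23]
Algorithm: postorder visits root last, so walk postorder right-to-left;
each value is the root of the current inorder slice — split it at that
value, recurse on the right subtree first, then the left.
Recursive splits:
  root=23; inorder splits into left=[3, 11, 13], right=[25]
  root=25; inorder splits into left=[], right=[]
  root=13; inorder splits into left=[3, 11], right=[]
  root=3; inorder splits into left=[], right=[11]
  root=11; inorder splits into left=[], right=[]
Reconstructed level-order: [23, 13, 25, 3, 11]


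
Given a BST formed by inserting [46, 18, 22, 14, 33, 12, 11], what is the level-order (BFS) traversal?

Tree insertion order: [46, 18, 22, 14, 33, 12, 11]
Tree (level-order array): [46, 18, None, 14, 22, 12, None, None, 33, 11]
BFS from the root, enqueuing left then right child of each popped node:
  queue [46] -> pop 46, enqueue [18], visited so far: [46]
  queue [18] -> pop 18, enqueue [14, 22], visited so far: [46, 18]
  queue [14, 22] -> pop 14, enqueue [12], visited so far: [46, 18, 14]
  queue [22, 12] -> pop 22, enqueue [33], visited so far: [46, 18, 14, 22]
  queue [12, 33] -> pop 12, enqueue [11], visited so far: [46, 18, 14, 22, 12]
  queue [33, 11] -> pop 33, enqueue [none], visited so far: [46, 18, 14, 22, 12, 33]
  queue [11] -> pop 11, enqueue [none], visited so far: [46, 18, 14, 22, 12, 33, 11]
Result: [46, 18, 14, 22, 12, 33, 11]


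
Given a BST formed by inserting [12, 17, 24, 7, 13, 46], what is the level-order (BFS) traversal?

Tree insertion order: [12, 17, 24, 7, 13, 46]
Tree (level-order array): [12, 7, 17, None, None, 13, 24, None, None, None, 46]
BFS from the root, enqueuing left then right child of each popped node:
  queue [12] -> pop 12, enqueue [7, 17], visited so far: [12]
  queue [7, 17] -> pop 7, enqueue [none], visited so far: [12, 7]
  queue [17] -> pop 17, enqueue [13, 24], visited so far: [12, 7, 17]
  queue [13, 24] -> pop 13, enqueue [none], visited so far: [12, 7, 17, 13]
  queue [24] -> pop 24, enqueue [46], visited so far: [12, 7, 17, 13, 24]
  queue [46] -> pop 46, enqueue [none], visited so far: [12, 7, 17, 13, 24, 46]
Result: [12, 7, 17, 13, 24, 46]


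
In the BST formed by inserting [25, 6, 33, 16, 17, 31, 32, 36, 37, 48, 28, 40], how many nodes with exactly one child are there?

Tree built from: [25, 6, 33, 16, 17, 31, 32, 36, 37, 48, 28, 40]
Tree (level-order array): [25, 6, 33, None, 16, 31, 36, None, 17, 28, 32, None, 37, None, None, None, None, None, None, None, 48, 40]
Rule: These are nodes with exactly 1 non-null child.
Per-node child counts:
  node 25: 2 child(ren)
  node 6: 1 child(ren)
  node 16: 1 child(ren)
  node 17: 0 child(ren)
  node 33: 2 child(ren)
  node 31: 2 child(ren)
  node 28: 0 child(ren)
  node 32: 0 child(ren)
  node 36: 1 child(ren)
  node 37: 1 child(ren)
  node 48: 1 child(ren)
  node 40: 0 child(ren)
Matching nodes: [6, 16, 36, 37, 48]
Count of nodes with exactly one child: 5


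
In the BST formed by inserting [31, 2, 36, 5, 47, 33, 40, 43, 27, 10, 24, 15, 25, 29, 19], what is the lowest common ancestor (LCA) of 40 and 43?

Tree insertion order: [31, 2, 36, 5, 47, 33, 40, 43, 27, 10, 24, 15, 25, 29, 19]
Tree (level-order array): [31, 2, 36, None, 5, 33, 47, None, 27, None, None, 40, None, 10, 29, None, 43, None, 24, None, None, None, None, 15, 25, None, 19]
In a BST, the LCA of p=40, q=43 is the first node v on the
root-to-leaf path with p <= v <= q (go left if both < v, right if both > v).
Walk from root:
  at 31: both 40 and 43 > 31, go right
  at 36: both 40 and 43 > 36, go right
  at 47: both 40 and 43 < 47, go left
  at 40: 40 <= 40 <= 43, this is the LCA
LCA = 40


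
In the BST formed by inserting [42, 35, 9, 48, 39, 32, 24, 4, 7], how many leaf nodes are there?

Tree built from: [42, 35, 9, 48, 39, 32, 24, 4, 7]
Tree (level-order array): [42, 35, 48, 9, 39, None, None, 4, 32, None, None, None, 7, 24]
Rule: A leaf has 0 children.
Per-node child counts:
  node 42: 2 child(ren)
  node 35: 2 child(ren)
  node 9: 2 child(ren)
  node 4: 1 child(ren)
  node 7: 0 child(ren)
  node 32: 1 child(ren)
  node 24: 0 child(ren)
  node 39: 0 child(ren)
  node 48: 0 child(ren)
Matching nodes: [7, 24, 39, 48]
Count of leaf nodes: 4


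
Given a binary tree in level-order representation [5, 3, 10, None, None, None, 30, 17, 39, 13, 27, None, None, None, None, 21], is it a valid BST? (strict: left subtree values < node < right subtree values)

Level-order array: [5, 3, 10, None, None, None, 30, 17, 39, 13, 27, None, None, None, None, 21]
Validate using subtree bounds (lo, hi): at each node, require lo < value < hi,
then recurse left with hi=value and right with lo=value.
Preorder trace (stopping at first violation):
  at node 5 with bounds (-inf, +inf): OK
  at node 3 with bounds (-inf, 5): OK
  at node 10 with bounds (5, +inf): OK
  at node 30 with bounds (10, +inf): OK
  at node 17 with bounds (10, 30): OK
  at node 13 with bounds (10, 17): OK
  at node 27 with bounds (17, 30): OK
  at node 21 with bounds (17, 27): OK
  at node 39 with bounds (30, +inf): OK
No violation found at any node.
Result: Valid BST


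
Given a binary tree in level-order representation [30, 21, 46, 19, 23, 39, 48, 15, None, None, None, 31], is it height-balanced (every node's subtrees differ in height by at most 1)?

Tree (level-order array): [30, 21, 46, 19, 23, 39, 48, 15, None, None, None, 31]
Definition: a tree is height-balanced if, at every node, |h(left) - h(right)| <= 1 (empty subtree has height -1).
Bottom-up per-node check:
  node 15: h_left=-1, h_right=-1, diff=0 [OK], height=0
  node 19: h_left=0, h_right=-1, diff=1 [OK], height=1
  node 23: h_left=-1, h_right=-1, diff=0 [OK], height=0
  node 21: h_left=1, h_right=0, diff=1 [OK], height=2
  node 31: h_left=-1, h_right=-1, diff=0 [OK], height=0
  node 39: h_left=0, h_right=-1, diff=1 [OK], height=1
  node 48: h_left=-1, h_right=-1, diff=0 [OK], height=0
  node 46: h_left=1, h_right=0, diff=1 [OK], height=2
  node 30: h_left=2, h_right=2, diff=0 [OK], height=3
All nodes satisfy the balance condition.
Result: Balanced


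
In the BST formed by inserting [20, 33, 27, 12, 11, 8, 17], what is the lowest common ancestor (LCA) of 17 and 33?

Tree insertion order: [20, 33, 27, 12, 11, 8, 17]
Tree (level-order array): [20, 12, 33, 11, 17, 27, None, 8]
In a BST, the LCA of p=17, q=33 is the first node v on the
root-to-leaf path with p <= v <= q (go left if both < v, right if both > v).
Walk from root:
  at 20: 17 <= 20 <= 33, this is the LCA
LCA = 20


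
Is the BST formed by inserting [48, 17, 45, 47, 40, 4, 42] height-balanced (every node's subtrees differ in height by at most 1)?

Tree (level-order array): [48, 17, None, 4, 45, None, None, 40, 47, None, 42]
Definition: a tree is height-balanced if, at every node, |h(left) - h(right)| <= 1 (empty subtree has height -1).
Bottom-up per-node check:
  node 4: h_left=-1, h_right=-1, diff=0 [OK], height=0
  node 42: h_left=-1, h_right=-1, diff=0 [OK], height=0
  node 40: h_left=-1, h_right=0, diff=1 [OK], height=1
  node 47: h_left=-1, h_right=-1, diff=0 [OK], height=0
  node 45: h_left=1, h_right=0, diff=1 [OK], height=2
  node 17: h_left=0, h_right=2, diff=2 [FAIL (|0-2|=2 > 1)], height=3
  node 48: h_left=3, h_right=-1, diff=4 [FAIL (|3--1|=4 > 1)], height=4
Node 17 violates the condition: |0 - 2| = 2 > 1.
Result: Not balanced


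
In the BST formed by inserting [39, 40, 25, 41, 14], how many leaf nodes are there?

Tree built from: [39, 40, 25, 41, 14]
Tree (level-order array): [39, 25, 40, 14, None, None, 41]
Rule: A leaf has 0 children.
Per-node child counts:
  node 39: 2 child(ren)
  node 25: 1 child(ren)
  node 14: 0 child(ren)
  node 40: 1 child(ren)
  node 41: 0 child(ren)
Matching nodes: [14, 41]
Count of leaf nodes: 2


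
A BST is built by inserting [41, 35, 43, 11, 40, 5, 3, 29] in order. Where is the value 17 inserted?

Starting tree (level order): [41, 35, 43, 11, 40, None, None, 5, 29, None, None, 3]
Insertion path: 41 -> 35 -> 11 -> 29
Result: insert 17 as left child of 29
Final tree (level order): [41, 35, 43, 11, 40, None, None, 5, 29, None, None, 3, None, 17]


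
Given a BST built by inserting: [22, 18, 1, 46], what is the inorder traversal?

Tree insertion order: [22, 18, 1, 46]
Tree (level-order array): [22, 18, 46, 1]
Inorder traversal: [1, 18, 22, 46]


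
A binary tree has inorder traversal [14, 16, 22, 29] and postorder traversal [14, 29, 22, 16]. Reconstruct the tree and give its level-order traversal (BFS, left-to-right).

Inorder:   [14, 16, 22, 29]
Postorder: [14, 29, 22, 16]
Algorithm: postorder visits root last, so walk postorder right-to-left;
each value is the root of the current inorder slice — split it at that
value, recurse on the right subtree first, then the left.
Recursive splits:
  root=16; inorder splits into left=[14], right=[22, 29]
  root=22; inorder splits into left=[], right=[29]
  root=29; inorder splits into left=[], right=[]
  root=14; inorder splits into left=[], right=[]
Reconstructed level-order: [16, 14, 22, 29]


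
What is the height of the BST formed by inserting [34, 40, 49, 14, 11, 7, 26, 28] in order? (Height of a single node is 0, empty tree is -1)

Insertion order: [34, 40, 49, 14, 11, 7, 26, 28]
Tree (level-order array): [34, 14, 40, 11, 26, None, 49, 7, None, None, 28]
Compute height bottom-up (empty subtree = -1):
  height(7) = 1 + max(-1, -1) = 0
  height(11) = 1 + max(0, -1) = 1
  height(28) = 1 + max(-1, -1) = 0
  height(26) = 1 + max(-1, 0) = 1
  height(14) = 1 + max(1, 1) = 2
  height(49) = 1 + max(-1, -1) = 0
  height(40) = 1 + max(-1, 0) = 1
  height(34) = 1 + max(2, 1) = 3
Height = 3


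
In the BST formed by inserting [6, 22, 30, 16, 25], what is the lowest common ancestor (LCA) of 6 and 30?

Tree insertion order: [6, 22, 30, 16, 25]
Tree (level-order array): [6, None, 22, 16, 30, None, None, 25]
In a BST, the LCA of p=6, q=30 is the first node v on the
root-to-leaf path with p <= v <= q (go left if both < v, right if both > v).
Walk from root:
  at 6: 6 <= 6 <= 30, this is the LCA
LCA = 6


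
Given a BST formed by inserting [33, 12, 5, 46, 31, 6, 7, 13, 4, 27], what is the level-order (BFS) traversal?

Tree insertion order: [33, 12, 5, 46, 31, 6, 7, 13, 4, 27]
Tree (level-order array): [33, 12, 46, 5, 31, None, None, 4, 6, 13, None, None, None, None, 7, None, 27]
BFS from the root, enqueuing left then right child of each popped node:
  queue [33] -> pop 33, enqueue [12, 46], visited so far: [33]
  queue [12, 46] -> pop 12, enqueue [5, 31], visited so far: [33, 12]
  queue [46, 5, 31] -> pop 46, enqueue [none], visited so far: [33, 12, 46]
  queue [5, 31] -> pop 5, enqueue [4, 6], visited so far: [33, 12, 46, 5]
  queue [31, 4, 6] -> pop 31, enqueue [13], visited so far: [33, 12, 46, 5, 31]
  queue [4, 6, 13] -> pop 4, enqueue [none], visited so far: [33, 12, 46, 5, 31, 4]
  queue [6, 13] -> pop 6, enqueue [7], visited so far: [33, 12, 46, 5, 31, 4, 6]
  queue [13, 7] -> pop 13, enqueue [27], visited so far: [33, 12, 46, 5, 31, 4, 6, 13]
  queue [7, 27] -> pop 7, enqueue [none], visited so far: [33, 12, 46, 5, 31, 4, 6, 13, 7]
  queue [27] -> pop 27, enqueue [none], visited so far: [33, 12, 46, 5, 31, 4, 6, 13, 7, 27]
Result: [33, 12, 46, 5, 31, 4, 6, 13, 7, 27]


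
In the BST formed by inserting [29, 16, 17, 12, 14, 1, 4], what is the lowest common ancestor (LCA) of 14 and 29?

Tree insertion order: [29, 16, 17, 12, 14, 1, 4]
Tree (level-order array): [29, 16, None, 12, 17, 1, 14, None, None, None, 4]
In a BST, the LCA of p=14, q=29 is the first node v on the
root-to-leaf path with p <= v <= q (go left if both < v, right if both > v).
Walk from root:
  at 29: 14 <= 29 <= 29, this is the LCA
LCA = 29


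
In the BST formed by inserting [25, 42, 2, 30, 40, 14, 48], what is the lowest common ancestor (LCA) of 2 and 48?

Tree insertion order: [25, 42, 2, 30, 40, 14, 48]
Tree (level-order array): [25, 2, 42, None, 14, 30, 48, None, None, None, 40]
In a BST, the LCA of p=2, q=48 is the first node v on the
root-to-leaf path with p <= v <= q (go left if both < v, right if both > v).
Walk from root:
  at 25: 2 <= 25 <= 48, this is the LCA
LCA = 25


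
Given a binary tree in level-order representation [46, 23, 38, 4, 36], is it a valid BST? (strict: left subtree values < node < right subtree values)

Level-order array: [46, 23, 38, 4, 36]
Validate using subtree bounds (lo, hi): at each node, require lo < value < hi,
then recurse left with hi=value and right with lo=value.
Preorder trace (stopping at first violation):
  at node 46 with bounds (-inf, +inf): OK
  at node 23 with bounds (-inf, 46): OK
  at node 4 with bounds (-inf, 23): OK
  at node 36 with bounds (23, 46): OK
  at node 38 with bounds (46, +inf): VIOLATION
Node 38 violates its bound: not (46 < 38 < +inf).
Result: Not a valid BST


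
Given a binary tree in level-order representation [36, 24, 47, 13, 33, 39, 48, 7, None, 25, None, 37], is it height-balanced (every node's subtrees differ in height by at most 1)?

Tree (level-order array): [36, 24, 47, 13, 33, 39, 48, 7, None, 25, None, 37]
Definition: a tree is height-balanced if, at every node, |h(left) - h(right)| <= 1 (empty subtree has height -1).
Bottom-up per-node check:
  node 7: h_left=-1, h_right=-1, diff=0 [OK], height=0
  node 13: h_left=0, h_right=-1, diff=1 [OK], height=1
  node 25: h_left=-1, h_right=-1, diff=0 [OK], height=0
  node 33: h_left=0, h_right=-1, diff=1 [OK], height=1
  node 24: h_left=1, h_right=1, diff=0 [OK], height=2
  node 37: h_left=-1, h_right=-1, diff=0 [OK], height=0
  node 39: h_left=0, h_right=-1, diff=1 [OK], height=1
  node 48: h_left=-1, h_right=-1, diff=0 [OK], height=0
  node 47: h_left=1, h_right=0, diff=1 [OK], height=2
  node 36: h_left=2, h_right=2, diff=0 [OK], height=3
All nodes satisfy the balance condition.
Result: Balanced


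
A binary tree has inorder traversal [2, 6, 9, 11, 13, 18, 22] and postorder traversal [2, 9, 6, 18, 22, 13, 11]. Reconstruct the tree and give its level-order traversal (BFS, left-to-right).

Inorder:   [2, 6, 9, 11, 13, 18, 22]
Postorder: [2, 9, 6, 18, 22, 13, 11]
Algorithm: postorder visits root last, so walk postorder right-to-left;
each value is the root of the current inorder slice — split it at that
value, recurse on the right subtree first, then the left.
Recursive splits:
  root=11; inorder splits into left=[2, 6, 9], right=[13, 18, 22]
  root=13; inorder splits into left=[], right=[18, 22]
  root=22; inorder splits into left=[18], right=[]
  root=18; inorder splits into left=[], right=[]
  root=6; inorder splits into left=[2], right=[9]
  root=9; inorder splits into left=[], right=[]
  root=2; inorder splits into left=[], right=[]
Reconstructed level-order: [11, 6, 13, 2, 9, 22, 18]


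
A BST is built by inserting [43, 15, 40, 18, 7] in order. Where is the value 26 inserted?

Starting tree (level order): [43, 15, None, 7, 40, None, None, 18]
Insertion path: 43 -> 15 -> 40 -> 18
Result: insert 26 as right child of 18
Final tree (level order): [43, 15, None, 7, 40, None, None, 18, None, None, 26]


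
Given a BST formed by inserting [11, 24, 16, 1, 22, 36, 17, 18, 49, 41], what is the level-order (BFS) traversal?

Tree insertion order: [11, 24, 16, 1, 22, 36, 17, 18, 49, 41]
Tree (level-order array): [11, 1, 24, None, None, 16, 36, None, 22, None, 49, 17, None, 41, None, None, 18]
BFS from the root, enqueuing left then right child of each popped node:
  queue [11] -> pop 11, enqueue [1, 24], visited so far: [11]
  queue [1, 24] -> pop 1, enqueue [none], visited so far: [11, 1]
  queue [24] -> pop 24, enqueue [16, 36], visited so far: [11, 1, 24]
  queue [16, 36] -> pop 16, enqueue [22], visited so far: [11, 1, 24, 16]
  queue [36, 22] -> pop 36, enqueue [49], visited so far: [11, 1, 24, 16, 36]
  queue [22, 49] -> pop 22, enqueue [17], visited so far: [11, 1, 24, 16, 36, 22]
  queue [49, 17] -> pop 49, enqueue [41], visited so far: [11, 1, 24, 16, 36, 22, 49]
  queue [17, 41] -> pop 17, enqueue [18], visited so far: [11, 1, 24, 16, 36, 22, 49, 17]
  queue [41, 18] -> pop 41, enqueue [none], visited so far: [11, 1, 24, 16, 36, 22, 49, 17, 41]
  queue [18] -> pop 18, enqueue [none], visited so far: [11, 1, 24, 16, 36, 22, 49, 17, 41, 18]
Result: [11, 1, 24, 16, 36, 22, 49, 17, 41, 18]


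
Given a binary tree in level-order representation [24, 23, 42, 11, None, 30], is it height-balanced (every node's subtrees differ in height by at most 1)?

Tree (level-order array): [24, 23, 42, 11, None, 30]
Definition: a tree is height-balanced if, at every node, |h(left) - h(right)| <= 1 (empty subtree has height -1).
Bottom-up per-node check:
  node 11: h_left=-1, h_right=-1, diff=0 [OK], height=0
  node 23: h_left=0, h_right=-1, diff=1 [OK], height=1
  node 30: h_left=-1, h_right=-1, diff=0 [OK], height=0
  node 42: h_left=0, h_right=-1, diff=1 [OK], height=1
  node 24: h_left=1, h_right=1, diff=0 [OK], height=2
All nodes satisfy the balance condition.
Result: Balanced


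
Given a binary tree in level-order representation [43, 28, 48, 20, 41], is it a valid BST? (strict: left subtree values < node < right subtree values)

Level-order array: [43, 28, 48, 20, 41]
Validate using subtree bounds (lo, hi): at each node, require lo < value < hi,
then recurse left with hi=value and right with lo=value.
Preorder trace (stopping at first violation):
  at node 43 with bounds (-inf, +inf): OK
  at node 28 with bounds (-inf, 43): OK
  at node 20 with bounds (-inf, 28): OK
  at node 41 with bounds (28, 43): OK
  at node 48 with bounds (43, +inf): OK
No violation found at any node.
Result: Valid BST


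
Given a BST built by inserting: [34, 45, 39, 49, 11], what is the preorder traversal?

Tree insertion order: [34, 45, 39, 49, 11]
Tree (level-order array): [34, 11, 45, None, None, 39, 49]
Preorder traversal: [34, 11, 45, 39, 49]


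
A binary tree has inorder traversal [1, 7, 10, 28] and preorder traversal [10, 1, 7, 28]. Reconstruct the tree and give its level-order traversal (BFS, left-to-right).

Inorder:  [1, 7, 10, 28]
Preorder: [10, 1, 7, 28]
Algorithm: preorder visits root first, so consume preorder in order;
for each root, split the current inorder slice at that value into
left-subtree inorder and right-subtree inorder, then recurse.
Recursive splits:
  root=10; inorder splits into left=[1, 7], right=[28]
  root=1; inorder splits into left=[], right=[7]
  root=7; inorder splits into left=[], right=[]
  root=28; inorder splits into left=[], right=[]
Reconstructed level-order: [10, 1, 28, 7]


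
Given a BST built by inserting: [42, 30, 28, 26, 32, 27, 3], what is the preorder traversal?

Tree insertion order: [42, 30, 28, 26, 32, 27, 3]
Tree (level-order array): [42, 30, None, 28, 32, 26, None, None, None, 3, 27]
Preorder traversal: [42, 30, 28, 26, 3, 27, 32]


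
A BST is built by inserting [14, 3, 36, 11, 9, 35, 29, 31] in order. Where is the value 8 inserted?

Starting tree (level order): [14, 3, 36, None, 11, 35, None, 9, None, 29, None, None, None, None, 31]
Insertion path: 14 -> 3 -> 11 -> 9
Result: insert 8 as left child of 9
Final tree (level order): [14, 3, 36, None, 11, 35, None, 9, None, 29, None, 8, None, None, 31]


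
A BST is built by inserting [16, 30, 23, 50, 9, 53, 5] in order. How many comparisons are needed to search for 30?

Search path for 30: 16 -> 30
Found: True
Comparisons: 2


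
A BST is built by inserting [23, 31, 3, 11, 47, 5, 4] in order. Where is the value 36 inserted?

Starting tree (level order): [23, 3, 31, None, 11, None, 47, 5, None, None, None, 4]
Insertion path: 23 -> 31 -> 47
Result: insert 36 as left child of 47
Final tree (level order): [23, 3, 31, None, 11, None, 47, 5, None, 36, None, 4]


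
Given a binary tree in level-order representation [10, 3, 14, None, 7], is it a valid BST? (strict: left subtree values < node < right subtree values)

Level-order array: [10, 3, 14, None, 7]
Validate using subtree bounds (lo, hi): at each node, require lo < value < hi,
then recurse left with hi=value and right with lo=value.
Preorder trace (stopping at first violation):
  at node 10 with bounds (-inf, +inf): OK
  at node 3 with bounds (-inf, 10): OK
  at node 7 with bounds (3, 10): OK
  at node 14 with bounds (10, +inf): OK
No violation found at any node.
Result: Valid BST
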